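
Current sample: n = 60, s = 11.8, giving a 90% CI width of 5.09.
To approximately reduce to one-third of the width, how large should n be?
n ≈ 540

CI width ∝ 1/√n
To reduce width by factor 3, need √n to grow by 3 → need 3² = 9 times as many samples.

Current: n = 60, width = 5.09
New: n = 540, width ≈ 1.67

Width reduced by factor of 5.09/1.67 = 3.05.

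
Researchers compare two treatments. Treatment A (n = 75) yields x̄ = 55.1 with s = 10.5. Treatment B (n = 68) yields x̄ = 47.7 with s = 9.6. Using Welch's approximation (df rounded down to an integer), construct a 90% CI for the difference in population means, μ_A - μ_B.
(4.62, 10.18)

Difference: x̄₁ - x̄₂ = 7.40
SE = √(s₁²/n₁ + s₂²/n₂) = √(10.5²/75 + 9.6²/68) = 1.6809
df = 140.99 → 140 (Welch–Satterthwaite, rounded down)
t* = 1.656

CI: 7.40 ± 1.656 · 1.6809 = 7.40 ± 2.78 = (4.62, 10.18)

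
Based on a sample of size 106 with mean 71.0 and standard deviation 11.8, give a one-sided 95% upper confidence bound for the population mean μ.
μ ≤ 72.90

Upper bound (one-sided):
t* = 1.659 (one-sided for 95%)
Upper bound = x̄ + t* · s/√n = 71.0 + 1.659 · 11.8/√106 = 72.90

We are 95% confident that μ ≤ 72.90.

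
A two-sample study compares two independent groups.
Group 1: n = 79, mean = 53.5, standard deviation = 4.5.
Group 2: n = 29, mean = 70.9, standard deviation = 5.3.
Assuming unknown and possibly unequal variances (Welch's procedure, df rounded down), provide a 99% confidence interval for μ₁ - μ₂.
(-20.38, -14.42)

Difference: x̄₁ - x̄₂ = -17.40
SE = √(s₁²/n₁ + s₂²/n₂) = √(4.5²/79 + 5.3²/29) = 1.1068
df = 43.68 → 43 (Welch–Satterthwaite, rounded down)
t* = 2.695

CI: -17.40 ± 2.695 · 1.1068 = -17.40 ± 2.98 = (-20.38, -14.42)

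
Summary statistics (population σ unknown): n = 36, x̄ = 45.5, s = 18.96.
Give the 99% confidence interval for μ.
(36.89, 54.11)

t-interval (σ unknown):
df = n - 1 = 35
t* = 2.724 for 99% confidence

Margin of error = t* · s/√n = 2.724 · 18.96/√36 = 8.61

CI: (36.89, 54.11)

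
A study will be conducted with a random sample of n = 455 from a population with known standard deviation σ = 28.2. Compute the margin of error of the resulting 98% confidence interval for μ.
Margin of error = 3.08

Margin of error = z* · σ/√n
= 2.326 · 28.2/√455
= 2.326 · 28.2/21.3307
= 3.08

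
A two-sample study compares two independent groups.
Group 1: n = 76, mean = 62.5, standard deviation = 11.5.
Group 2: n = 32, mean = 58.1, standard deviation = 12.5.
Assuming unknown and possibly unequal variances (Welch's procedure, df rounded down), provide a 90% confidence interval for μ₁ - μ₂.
(0.09, 8.71)

Difference: x̄₁ - x̄₂ = 4.40
SE = √(s₁²/n₁ + s₂²/n₂) = √(11.5²/76 + 12.5²/32) = 2.5735
df = 54.19 → 54 (Welch–Satterthwaite, rounded down)
t* = 1.674

CI: 4.40 ± 1.674 · 2.5735 = 4.40 ± 4.31 = (0.09, 8.71)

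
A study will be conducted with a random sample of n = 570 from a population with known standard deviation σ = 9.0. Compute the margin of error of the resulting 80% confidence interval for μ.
Margin of error = 0.48

Margin of error = z* · σ/√n
= 1.282 · 9.0/√570
= 1.282 · 9.0/23.8747
= 0.48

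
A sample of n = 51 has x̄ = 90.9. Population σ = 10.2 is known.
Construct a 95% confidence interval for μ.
(88.10, 93.70)

z-interval (σ known):
z* = 1.960 for 95% confidence

Margin of error = z* · σ/√n = 1.960 · 10.2/√51 = 2.80

CI: (90.9 - 2.80, 90.9 + 2.80) = (88.10, 93.70)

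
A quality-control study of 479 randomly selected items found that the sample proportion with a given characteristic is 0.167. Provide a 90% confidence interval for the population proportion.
(0.139, 0.195)

Proportion CI:
SE = √(p̂(1-p̂)/n) = √(0.167 · 0.833 / 479) = 0.01704

z* = 1.645
Margin = z* · SE = 1.645 · 0.01704 = 0.0280

CI: 0.167 ± 0.0280 = (0.139, 0.195)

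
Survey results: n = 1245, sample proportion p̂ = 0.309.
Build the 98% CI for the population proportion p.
(0.279, 0.339)

Proportion CI:
SE = √(p̂(1-p̂)/n) = √(0.309 · 0.691 / 1245) = 0.01310

z* = 2.326
Margin = z* · SE = 2.326 · 0.01310 = 0.0305

CI: 0.309 ± 0.0305 = (0.279, 0.339)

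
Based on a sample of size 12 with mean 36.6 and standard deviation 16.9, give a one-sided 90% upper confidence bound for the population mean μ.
μ ≤ 43.25

Upper bound (one-sided):
t* = 1.363 (one-sided for 90%)
Upper bound = x̄ + t* · s/√n = 36.6 + 1.363 · 16.9/√12 = 43.25

We are 90% confident that μ ≤ 43.25.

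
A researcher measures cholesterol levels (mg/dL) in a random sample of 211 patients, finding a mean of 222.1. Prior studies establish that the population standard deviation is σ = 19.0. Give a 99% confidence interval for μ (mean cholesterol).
(218.73, 225.47)

z-interval (σ known):
z* = 2.576 for 99% confidence

Margin of error = z* · σ/√n = 2.576 · 19.0/√211 = 3.37

CI: (222.1 - 3.37, 222.1 + 3.37) = (218.73, 225.47)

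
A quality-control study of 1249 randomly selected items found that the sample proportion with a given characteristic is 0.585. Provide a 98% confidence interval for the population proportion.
(0.553, 0.617)

Proportion CI:
SE = √(p̂(1-p̂)/n) = √(0.585 · 0.415 / 1249) = 0.01394

z* = 2.326
Margin = z* · SE = 2.326 · 0.01394 = 0.0324

CI: 0.585 ± 0.0324 = (0.553, 0.617)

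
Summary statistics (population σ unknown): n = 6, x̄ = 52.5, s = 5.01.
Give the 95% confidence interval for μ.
(47.24, 57.76)

t-interval (σ unknown):
df = n - 1 = 5
t* = 2.571 for 95% confidence

Margin of error = t* · s/√n = 2.571 · 5.01/√6 = 5.26

CI: (47.24, 57.76)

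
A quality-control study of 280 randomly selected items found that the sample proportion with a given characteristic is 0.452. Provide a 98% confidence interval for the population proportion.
(0.383, 0.521)

Proportion CI:
SE = √(p̂(1-p̂)/n) = √(0.452 · 0.548 / 280) = 0.02974

z* = 2.326
Margin = z* · SE = 2.326 · 0.02974 = 0.0692

CI: 0.452 ± 0.0692 = (0.383, 0.521)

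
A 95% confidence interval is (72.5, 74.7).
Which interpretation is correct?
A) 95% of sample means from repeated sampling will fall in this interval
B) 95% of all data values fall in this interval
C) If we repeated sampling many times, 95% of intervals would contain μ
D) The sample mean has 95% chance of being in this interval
C

A) Wrong — coverage applies to intervals containing μ, not to future x̄ values.
B) Wrong — a CI is about the parameter μ, not individual data values.
C) Correct — this is the frequentist long-run coverage interpretation.
D) Wrong — x̄ is observed and sits in the interval by construction.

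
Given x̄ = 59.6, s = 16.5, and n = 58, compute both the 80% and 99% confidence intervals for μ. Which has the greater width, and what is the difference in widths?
99% CI is wider by 5.93

df = 57
80% CI: t* = 1.297, (56.79, 62.41), width = 2 · t* · s/√n = 5.62
99% CI: t* = 2.665, (53.83, 65.37), width = 2 · t* · s/√n = 11.55

The 99% CI is wider by 11.55 - 5.62 = 5.93.
Higher confidence requires a wider interval.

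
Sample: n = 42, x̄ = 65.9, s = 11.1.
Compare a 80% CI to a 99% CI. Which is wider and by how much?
99% CI is wider by 4.79

df = 41
80% CI: t* = 1.303, (63.67, 68.13), width = 2 · t* · s/√n = 4.46
99% CI: t* = 2.701, (61.27, 70.53), width = 2 · t* · s/√n = 9.25

The 99% CI is wider by 9.25 - 4.46 = 4.79.
Higher confidence requires a wider interval.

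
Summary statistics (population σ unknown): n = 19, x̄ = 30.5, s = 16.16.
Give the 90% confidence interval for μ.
(24.07, 36.93)

t-interval (σ unknown):
df = n - 1 = 18
t* = 1.734 for 90% confidence

Margin of error = t* · s/√n = 1.734 · 16.16/√19 = 6.43

CI: (24.07, 36.93)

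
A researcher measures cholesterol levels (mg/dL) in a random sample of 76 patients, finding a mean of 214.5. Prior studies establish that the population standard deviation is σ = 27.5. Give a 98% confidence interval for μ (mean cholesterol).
(207.16, 221.84)

z-interval (σ known):
z* = 2.326 for 98% confidence

Margin of error = z* · σ/√n = 2.326 · 27.5/√76 = 7.34

CI: (214.5 - 7.34, 214.5 + 7.34) = (207.16, 221.84)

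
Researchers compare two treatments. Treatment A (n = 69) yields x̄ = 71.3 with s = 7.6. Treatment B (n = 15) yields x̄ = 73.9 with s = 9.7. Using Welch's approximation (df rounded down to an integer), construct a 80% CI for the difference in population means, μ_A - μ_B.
(-6.15, 0.95)

Difference: x̄₁ - x̄₂ = -2.60
SE = √(s₁²/n₁ + s₂²/n₂) = √(7.6²/69 + 9.7²/15) = 2.6664
df = 17.92 → 17 (Welch–Satterthwaite, rounded down)
t* = 1.333

CI: -2.60 ± 1.333 · 2.6664 = -2.60 ± 3.55 = (-6.15, 0.95)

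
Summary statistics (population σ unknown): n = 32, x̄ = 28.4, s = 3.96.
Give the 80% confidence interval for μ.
(27.48, 29.32)

t-interval (σ unknown):
df = n - 1 = 31
t* = 1.309 for 80% confidence

Margin of error = t* · s/√n = 1.309 · 3.96/√32 = 0.92

CI: (27.48, 29.32)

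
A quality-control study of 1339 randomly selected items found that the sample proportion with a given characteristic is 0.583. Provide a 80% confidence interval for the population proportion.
(0.566, 0.600)

Proportion CI:
SE = √(p̂(1-p̂)/n) = √(0.583 · 0.417 / 1339) = 0.01347

z* = 1.282
Margin = z* · SE = 1.282 · 0.01347 = 0.0173

CI: 0.583 ± 0.0173 = (0.566, 0.600)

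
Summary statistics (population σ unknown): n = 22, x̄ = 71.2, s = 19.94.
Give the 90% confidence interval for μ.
(63.88, 78.52)

t-interval (σ unknown):
df = n - 1 = 21
t* = 1.721 for 90% confidence

Margin of error = t* · s/√n = 1.721 · 19.94/√22 = 7.32

CI: (63.88, 78.52)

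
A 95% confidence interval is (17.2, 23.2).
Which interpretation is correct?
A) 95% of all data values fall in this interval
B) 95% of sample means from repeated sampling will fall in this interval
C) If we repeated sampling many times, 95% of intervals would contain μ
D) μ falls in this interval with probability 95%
C

A) Wrong — a CI is about the parameter μ, not individual data values.
B) Wrong — coverage applies to intervals containing μ, not to future x̄ values.
C) Correct — this is the frequentist long-run coverage interpretation.
D) Wrong — μ is fixed; the randomness lives in the interval, not in μ.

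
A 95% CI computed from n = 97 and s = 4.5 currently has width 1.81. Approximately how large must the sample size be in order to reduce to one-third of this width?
n ≈ 873

CI width ∝ 1/√n
To reduce width by factor 3, need √n to grow by 3 → need 3² = 9 times as many samples.

Current: n = 97, width = 1.81
New: n = 873, width ≈ 0.60

Width reduced by factor of 1.81/0.60 = 3.02.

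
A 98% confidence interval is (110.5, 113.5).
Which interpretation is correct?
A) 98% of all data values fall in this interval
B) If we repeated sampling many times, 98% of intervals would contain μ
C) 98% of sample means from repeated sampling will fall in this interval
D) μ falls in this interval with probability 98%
B

A) Wrong — a CI is about the parameter μ, not individual data values.
B) Correct — this is the frequentist long-run coverage interpretation.
C) Wrong — coverage applies to intervals containing μ, not to future x̄ values.
D) Wrong — μ is fixed; the randomness lives in the interval, not in μ.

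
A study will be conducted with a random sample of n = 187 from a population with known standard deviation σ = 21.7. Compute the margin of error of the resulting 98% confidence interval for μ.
Margin of error = 3.69

Margin of error = z* · σ/√n
= 2.326 · 21.7/√187
= 2.326 · 21.7/13.6748
= 3.69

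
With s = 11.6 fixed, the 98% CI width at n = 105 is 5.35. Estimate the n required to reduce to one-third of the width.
n ≈ 945

CI width ∝ 1/√n
To reduce width by factor 3, need √n to grow by 3 → need 3² = 9 times as many samples.

Current: n = 105, width = 5.35
New: n = 945, width ≈ 1.76

Width reduced by factor of 5.35/1.76 = 3.04.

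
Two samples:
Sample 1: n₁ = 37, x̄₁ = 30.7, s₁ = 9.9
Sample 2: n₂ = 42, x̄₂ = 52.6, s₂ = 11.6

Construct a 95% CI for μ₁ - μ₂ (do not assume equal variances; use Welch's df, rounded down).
(-26.72, -17.08)

Difference: x̄₁ - x̄₂ = -21.90
SE = √(s₁²/n₁ + s₂²/n₂) = √(9.9²/37 + 11.6²/42) = 2.4192
df = 76.93 → 76 (Welch–Satterthwaite, rounded down)
t* = 1.992

CI: -21.90 ± 1.992 · 2.4192 = -21.90 ± 4.82 = (-26.72, -17.08)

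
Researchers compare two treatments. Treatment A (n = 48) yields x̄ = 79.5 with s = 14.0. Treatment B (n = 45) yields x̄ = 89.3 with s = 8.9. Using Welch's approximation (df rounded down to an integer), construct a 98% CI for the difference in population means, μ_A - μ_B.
(-15.54, -4.06)

Difference: x̄₁ - x̄₂ = -9.80
SE = √(s₁²/n₁ + s₂²/n₂) = √(14.0²/48 + 8.9²/45) = 2.4173
df = 80.31 → 80 (Welch–Satterthwaite, rounded down)
t* = 2.374

CI: -9.80 ± 2.374 · 2.4173 = -9.80 ± 5.74 = (-15.54, -4.06)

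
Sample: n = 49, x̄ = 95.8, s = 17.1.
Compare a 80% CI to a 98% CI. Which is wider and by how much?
98% CI is wider by 5.41

df = 48
80% CI: t* = 1.299, (92.63, 98.97), width = 2 · t* · s/√n = 6.35
98% CI: t* = 2.407, (89.92, 101.68), width = 2 · t* · s/√n = 11.76

The 98% CI is wider by 11.76 - 6.35 = 5.41.
Higher confidence requires a wider interval.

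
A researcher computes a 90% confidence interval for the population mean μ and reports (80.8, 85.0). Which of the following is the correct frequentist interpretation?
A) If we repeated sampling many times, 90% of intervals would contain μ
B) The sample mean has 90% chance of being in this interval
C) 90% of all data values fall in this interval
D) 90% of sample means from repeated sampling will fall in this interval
A

A) Correct — this is the frequentist long-run coverage interpretation.
B) Wrong — x̄ is observed and sits in the interval by construction.
C) Wrong — a CI is about the parameter μ, not individual data values.
D) Wrong — coverage applies to intervals containing μ, not to future x̄ values.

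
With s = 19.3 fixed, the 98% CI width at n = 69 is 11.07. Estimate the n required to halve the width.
n ≈ 276

CI width ∝ 1/√n
To reduce width by factor 2, need √n to grow by 2 → need 2² = 4 times as many samples.

Current: n = 69, width = 11.07
New: n = 276, width ≈ 5.44

Width reduced by factor of 11.07/5.44 = 2.03.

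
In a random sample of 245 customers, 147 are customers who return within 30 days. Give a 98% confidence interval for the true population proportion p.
(0.527, 0.673)

Proportion CI:
p̂ = 147/245 = 0.60000
SE = √(p̂(1-p̂)/n) = √(0.60000 · 0.40000 / 245) = 0.03130

z* = 2.326
Margin = z* · SE = 2.326 · 0.03130 = 0.0728

CI: 0.60000 ± 0.0728 = (0.527, 0.673)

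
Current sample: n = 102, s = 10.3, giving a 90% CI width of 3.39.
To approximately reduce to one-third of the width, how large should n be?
n ≈ 918

CI width ∝ 1/√n
To reduce width by factor 3, need √n to grow by 3 → need 3² = 9 times as many samples.

Current: n = 102, width = 3.39
New: n = 918, width ≈ 1.12

Width reduced by factor of 3.39/1.12 = 3.03.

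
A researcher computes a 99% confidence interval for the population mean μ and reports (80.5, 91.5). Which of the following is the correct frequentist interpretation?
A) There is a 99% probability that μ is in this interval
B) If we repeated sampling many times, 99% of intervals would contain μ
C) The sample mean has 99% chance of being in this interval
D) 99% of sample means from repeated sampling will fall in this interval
B

A) Wrong — μ is fixed; the randomness lives in the interval, not in μ.
B) Correct — this is the frequentist long-run coverage interpretation.
C) Wrong — x̄ is observed and sits in the interval by construction.
D) Wrong — coverage applies to intervals containing μ, not to future x̄ values.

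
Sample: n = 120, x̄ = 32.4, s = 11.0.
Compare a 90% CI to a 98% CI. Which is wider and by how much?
98% CI is wider by 1.41

df = 119
90% CI: t* = 1.658, (30.74, 34.06), width = 2 · t* · s/√n = 3.33
98% CI: t* = 2.358, (30.03, 34.77), width = 2 · t* · s/√n = 4.74

The 98% CI is wider by 4.74 - 3.33 = 1.41.
Higher confidence requires a wider interval.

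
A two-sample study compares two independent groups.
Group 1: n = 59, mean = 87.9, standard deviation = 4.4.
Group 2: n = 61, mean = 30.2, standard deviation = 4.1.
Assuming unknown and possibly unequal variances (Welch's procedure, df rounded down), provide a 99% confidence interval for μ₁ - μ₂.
(55.67, 59.73)

Difference: x̄₁ - x̄₂ = 57.70
SE = √(s₁²/n₁ + s₂²/n₂) = √(4.4²/59 + 4.1²/61) = 0.7770
df = 116.74 → 116 (Welch–Satterthwaite, rounded down)
t* = 2.619

CI: 57.70 ± 2.619 · 0.7770 = 57.70 ± 2.03 = (55.67, 59.73)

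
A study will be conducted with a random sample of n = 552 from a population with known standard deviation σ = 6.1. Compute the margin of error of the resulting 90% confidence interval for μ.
Margin of error = 0.43

Margin of error = z* · σ/√n
= 1.645 · 6.1/√552
= 1.645 · 6.1/23.4947
= 0.43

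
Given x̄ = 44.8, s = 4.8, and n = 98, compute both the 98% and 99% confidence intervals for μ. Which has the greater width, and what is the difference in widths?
99% CI is wider by 0.26

df = 97
98% CI: t* = 2.365, (43.65, 45.95), width = 2 · t* · s/√n = 2.29
99% CI: t* = 2.627, (43.53, 46.07), width = 2 · t* · s/√n = 2.55

The 99% CI is wider by 2.55 - 2.29 = 0.26.
Higher confidence requires a wider interval.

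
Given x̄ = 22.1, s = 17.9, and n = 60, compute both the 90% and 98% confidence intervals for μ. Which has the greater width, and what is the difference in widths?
98% CI is wider by 3.33

df = 59
90% CI: t* = 1.671, (18.24, 25.96), width = 2 · t* · s/√n = 7.72
98% CI: t* = 2.391, (16.57, 27.63), width = 2 · t* · s/√n = 11.05

The 98% CI is wider by 11.05 - 7.72 = 3.33.
Higher confidence requires a wider interval.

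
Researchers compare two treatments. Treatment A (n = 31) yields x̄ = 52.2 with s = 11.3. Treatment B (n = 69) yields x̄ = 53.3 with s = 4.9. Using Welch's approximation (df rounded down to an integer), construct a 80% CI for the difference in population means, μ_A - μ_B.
(-3.86, 1.66)

Difference: x̄₁ - x̄₂ = -1.10
SE = √(s₁²/n₁ + s₂²/n₂) = √(11.3²/31 + 4.9²/69) = 2.1135
df = 35.17 → 35 (Welch–Satterthwaite, rounded down)
t* = 1.306

CI: -1.10 ± 1.306 · 2.1135 = -1.10 ± 2.76 = (-3.86, 1.66)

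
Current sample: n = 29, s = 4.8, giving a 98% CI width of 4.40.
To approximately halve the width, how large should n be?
n ≈ 116

CI width ∝ 1/√n
To reduce width by factor 2, need √n to grow by 2 → need 2² = 4 times as many samples.

Current: n = 29, width = 4.40
New: n = 116, width ≈ 2.10

Width reduced by factor of 4.40/2.10 = 2.10.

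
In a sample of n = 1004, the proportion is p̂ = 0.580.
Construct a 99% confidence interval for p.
(0.540, 0.620)

Proportion CI:
SE = √(p̂(1-p̂)/n) = √(0.580 · 0.420 / 1004) = 0.01558

z* = 2.576
Margin = z* · SE = 2.576 · 0.01558 = 0.0401

CI: 0.580 ± 0.0401 = (0.540, 0.620)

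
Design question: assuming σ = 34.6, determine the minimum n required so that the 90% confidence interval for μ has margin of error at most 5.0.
n ≥ 130

For margin E ≤ 5.0:
n ≥ (z* · σ / E)²
n ≥ (1.645 · 34.6 / 5.0)²
n ≥ 129.58

Minimum n = 130 (rounding up)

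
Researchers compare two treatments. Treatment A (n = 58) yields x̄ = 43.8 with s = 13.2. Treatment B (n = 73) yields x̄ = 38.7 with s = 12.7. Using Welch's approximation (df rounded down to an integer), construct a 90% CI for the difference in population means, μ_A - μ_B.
(1.31, 8.89)

Difference: x̄₁ - x̄₂ = 5.10
SE = √(s₁²/n₁ + s₂²/n₂) = √(13.2²/58 + 12.7²/73) = 2.2833
df = 120.20 → 120 (Welch–Satterthwaite, rounded down)
t* = 1.658

CI: 5.10 ± 1.658 · 2.2833 = 5.10 ± 3.79 = (1.31, 8.89)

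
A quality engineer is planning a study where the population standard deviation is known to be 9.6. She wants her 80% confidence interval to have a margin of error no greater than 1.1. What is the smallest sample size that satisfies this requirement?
n ≥ 126

For margin E ≤ 1.1:
n ≥ (z* · σ / E)²
n ≥ (1.282 · 9.6 / 1.1)²
n ≥ 125.18

Minimum n = 126 (rounding up)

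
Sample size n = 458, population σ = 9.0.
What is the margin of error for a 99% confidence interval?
Margin of error = 1.08

Margin of error = z* · σ/√n
= 2.576 · 9.0/√458
= 2.576 · 9.0/21.4009
= 1.08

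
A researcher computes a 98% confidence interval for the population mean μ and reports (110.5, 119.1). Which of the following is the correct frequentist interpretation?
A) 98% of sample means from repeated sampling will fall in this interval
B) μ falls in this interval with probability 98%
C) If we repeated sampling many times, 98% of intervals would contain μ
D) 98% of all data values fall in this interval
C

A) Wrong — coverage applies to intervals containing μ, not to future x̄ values.
B) Wrong — μ is fixed; the randomness lives in the interval, not in μ.
C) Correct — this is the frequentist long-run coverage interpretation.
D) Wrong — a CI is about the parameter μ, not individual data values.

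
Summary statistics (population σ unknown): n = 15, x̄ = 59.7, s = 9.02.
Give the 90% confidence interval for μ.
(55.60, 63.80)

t-interval (σ unknown):
df = n - 1 = 14
t* = 1.761 for 90% confidence

Margin of error = t* · s/√n = 1.761 · 9.02/√15 = 4.10

CI: (55.60, 63.80)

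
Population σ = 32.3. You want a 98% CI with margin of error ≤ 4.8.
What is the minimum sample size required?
n ≥ 245

For margin E ≤ 4.8:
n ≥ (z* · σ / E)²
n ≥ (2.326 · 32.3 / 4.8)²
n ≥ 244.99

Minimum n = 245 (rounding up)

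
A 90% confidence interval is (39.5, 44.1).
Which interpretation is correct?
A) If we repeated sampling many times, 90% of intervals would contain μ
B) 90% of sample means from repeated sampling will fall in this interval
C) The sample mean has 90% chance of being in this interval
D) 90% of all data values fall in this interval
A

A) Correct — this is the frequentist long-run coverage interpretation.
B) Wrong — coverage applies to intervals containing μ, not to future x̄ values.
C) Wrong — x̄ is observed and sits in the interval by construction.
D) Wrong — a CI is about the parameter μ, not individual data values.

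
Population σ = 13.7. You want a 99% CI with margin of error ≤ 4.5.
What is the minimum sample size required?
n ≥ 62

For margin E ≤ 4.5:
n ≥ (z* · σ / E)²
n ≥ (2.576 · 13.7 / 4.5)²
n ≥ 61.50

Minimum n = 62 (rounding up)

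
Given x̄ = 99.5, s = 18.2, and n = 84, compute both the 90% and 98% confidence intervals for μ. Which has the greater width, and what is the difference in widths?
98% CI is wider by 2.82

df = 83
90% CI: t* = 1.663, (96.20, 102.80), width = 2 · t* · s/√n = 6.60
98% CI: t* = 2.372, (94.79, 104.21), width = 2 · t* · s/√n = 9.42

The 98% CI is wider by 9.42 - 6.60 = 2.82.
Higher confidence requires a wider interval.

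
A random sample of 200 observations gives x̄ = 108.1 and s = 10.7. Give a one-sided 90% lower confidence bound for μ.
μ ≥ 107.13

Lower bound (one-sided):
t* = 1.286 (one-sided for 90%)
Lower bound = x̄ - t* · s/√n = 108.1 - 1.286 · 10.7/√200 = 107.13

We are 90% confident that μ ≥ 107.13.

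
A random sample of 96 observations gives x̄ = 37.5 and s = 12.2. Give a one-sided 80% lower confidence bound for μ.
μ ≥ 36.45

Lower bound (one-sided):
t* = 0.845 (one-sided for 80%)
Lower bound = x̄ - t* · s/√n = 37.5 - 0.845 · 12.2/√96 = 36.45

We are 80% confident that μ ≥ 36.45.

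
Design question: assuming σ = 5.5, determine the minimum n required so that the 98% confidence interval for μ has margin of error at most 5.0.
n ≥ 7

For margin E ≤ 5.0:
n ≥ (z* · σ / E)²
n ≥ (2.326 · 5.5 / 5.0)²
n ≥ 6.55

Minimum n = 7 (rounding up)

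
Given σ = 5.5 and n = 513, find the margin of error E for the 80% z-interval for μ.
Margin of error = 0.31

Margin of error = z* · σ/√n
= 1.282 · 5.5/√513
= 1.282 · 5.5/22.6495
= 0.31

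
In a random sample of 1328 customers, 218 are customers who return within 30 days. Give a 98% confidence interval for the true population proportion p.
(0.141, 0.188)

Proportion CI:
p̂ = 218/1328 = 0.16416
SE = √(p̂(1-p̂)/n) = √(0.16416 · 0.83584 / 1328) = 0.01016

z* = 2.326
Margin = z* · SE = 2.326 · 0.01016 = 0.0236

CI: 0.16416 ± 0.0236 = (0.141, 0.188)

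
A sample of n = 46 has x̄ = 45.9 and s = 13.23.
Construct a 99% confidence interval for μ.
(40.65, 51.15)

t-interval (σ unknown):
df = n - 1 = 45
t* = 2.690 for 99% confidence

Margin of error = t* · s/√n = 2.690 · 13.23/√46 = 5.25

CI: (40.65, 51.15)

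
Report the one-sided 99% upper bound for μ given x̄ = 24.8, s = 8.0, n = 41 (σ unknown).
μ ≤ 27.83

Upper bound (one-sided):
t* = 2.423 (one-sided for 99%)
Upper bound = x̄ + t* · s/√n = 24.8 + 2.423 · 8.0/√41 = 27.83

We are 99% confident that μ ≤ 27.83.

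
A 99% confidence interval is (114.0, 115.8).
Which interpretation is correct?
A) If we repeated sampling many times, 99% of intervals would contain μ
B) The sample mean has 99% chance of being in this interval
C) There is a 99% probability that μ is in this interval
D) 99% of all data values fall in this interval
A

A) Correct — this is the frequentist long-run coverage interpretation.
B) Wrong — x̄ is observed and sits in the interval by construction.
C) Wrong — μ is fixed; the randomness lives in the interval, not in μ.
D) Wrong — a CI is about the parameter μ, not individual data values.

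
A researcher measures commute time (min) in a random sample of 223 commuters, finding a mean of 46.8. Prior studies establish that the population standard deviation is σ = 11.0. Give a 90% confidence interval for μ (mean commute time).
(45.59, 48.01)

z-interval (σ known):
z* = 1.645 for 90% confidence

Margin of error = z* · σ/√n = 1.645 · 11.0/√223 = 1.21

CI: (46.8 - 1.21, 46.8 + 1.21) = (45.59, 48.01)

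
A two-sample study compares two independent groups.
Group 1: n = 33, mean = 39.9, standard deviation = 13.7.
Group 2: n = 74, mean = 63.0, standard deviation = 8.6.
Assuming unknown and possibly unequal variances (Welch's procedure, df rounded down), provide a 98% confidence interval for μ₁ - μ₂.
(-29.35, -16.85)

Difference: x̄₁ - x̄₂ = -23.10
SE = √(s₁²/n₁ + s₂²/n₂) = √(13.7²/33 + 8.6²/74) = 2.5859
df = 43.64 → 43 (Welch–Satterthwaite, rounded down)
t* = 2.416

CI: -23.10 ± 2.416 · 2.5859 = -23.10 ± 6.25 = (-29.35, -16.85)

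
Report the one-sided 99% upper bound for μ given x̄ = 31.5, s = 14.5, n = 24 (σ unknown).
μ ≤ 38.90

Upper bound (one-sided):
t* = 2.500 (one-sided for 99%)
Upper bound = x̄ + t* · s/√n = 31.5 + 2.500 · 14.5/√24 = 38.90

We are 99% confident that μ ≤ 38.90.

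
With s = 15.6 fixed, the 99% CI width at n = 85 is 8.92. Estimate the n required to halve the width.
n ≈ 340

CI width ∝ 1/√n
To reduce width by factor 2, need √n to grow by 2 → need 2² = 4 times as many samples.

Current: n = 85, width = 8.92
New: n = 340, width ≈ 4.38

Width reduced by factor of 8.92/4.38 = 2.04.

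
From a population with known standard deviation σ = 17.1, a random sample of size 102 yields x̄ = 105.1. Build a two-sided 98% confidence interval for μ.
(101.16, 109.04)

z-interval (σ known):
z* = 2.326 for 98% confidence

Margin of error = z* · σ/√n = 2.326 · 17.1/√102 = 3.94

CI: (105.1 - 3.94, 105.1 + 3.94) = (101.16, 109.04)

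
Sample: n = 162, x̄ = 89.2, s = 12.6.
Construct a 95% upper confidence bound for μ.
μ ≤ 90.84

Upper bound (one-sided):
t* = 1.654 (one-sided for 95%)
Upper bound = x̄ + t* · s/√n = 89.2 + 1.654 · 12.6/√162 = 90.84

We are 95% confident that μ ≤ 90.84.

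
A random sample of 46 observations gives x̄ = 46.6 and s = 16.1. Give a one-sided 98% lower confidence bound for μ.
μ ≥ 41.58

Lower bound (one-sided):
t* = 2.115 (one-sided for 98%)
Lower bound = x̄ - t* · s/√n = 46.6 - 2.115 · 16.1/√46 = 41.58

We are 98% confident that μ ≥ 41.58.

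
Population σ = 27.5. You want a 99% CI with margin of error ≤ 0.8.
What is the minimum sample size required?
n ≥ 7842

For margin E ≤ 0.8:
n ≥ (z* · σ / E)²
n ≥ (2.576 · 27.5 / 0.8)²
n ≥ 7841.10

Minimum n = 7842 (rounding up)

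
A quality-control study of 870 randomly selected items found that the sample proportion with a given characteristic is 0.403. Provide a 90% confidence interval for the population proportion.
(0.376, 0.430)

Proportion CI:
SE = √(p̂(1-p̂)/n) = √(0.403 · 0.597 / 870) = 0.01663

z* = 1.645
Margin = z* · SE = 1.645 · 0.01663 = 0.0274

CI: 0.403 ± 0.0274 = (0.376, 0.430)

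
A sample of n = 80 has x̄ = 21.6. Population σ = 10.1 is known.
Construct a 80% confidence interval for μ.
(20.15, 23.05)

z-interval (σ known):
z* = 1.282 for 80% confidence

Margin of error = z* · σ/√n = 1.282 · 10.1/√80 = 1.45

CI: (21.6 - 1.45, 21.6 + 1.45) = (20.15, 23.05)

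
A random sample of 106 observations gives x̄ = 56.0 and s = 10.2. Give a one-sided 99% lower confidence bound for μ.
μ ≥ 53.66

Lower bound (one-sided):
t* = 2.362 (one-sided for 99%)
Lower bound = x̄ - t* · s/√n = 56.0 - 2.362 · 10.2/√106 = 53.66

We are 99% confident that μ ≥ 53.66.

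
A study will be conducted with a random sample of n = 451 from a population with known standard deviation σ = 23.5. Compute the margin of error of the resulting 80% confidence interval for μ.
Margin of error = 1.42

Margin of error = z* · σ/√n
= 1.282 · 23.5/√451
= 1.282 · 23.5/21.2368
= 1.42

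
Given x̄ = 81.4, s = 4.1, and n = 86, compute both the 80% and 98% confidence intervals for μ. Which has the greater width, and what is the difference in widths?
98% CI is wider by 0.96

df = 85
80% CI: t* = 1.292, (80.83, 81.97), width = 2 · t* · s/√n = 1.14
98% CI: t* = 2.371, (80.35, 82.45), width = 2 · t* · s/√n = 2.10

The 98% CI is wider by 2.10 - 1.14 = 0.96.
Higher confidence requires a wider interval.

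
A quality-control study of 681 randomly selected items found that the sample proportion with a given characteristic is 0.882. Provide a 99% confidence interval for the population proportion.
(0.850, 0.914)

Proportion CI:
SE = √(p̂(1-p̂)/n) = √(0.882 · 0.118 / 681) = 0.01236

z* = 2.576
Margin = z* · SE = 2.576 · 0.01236 = 0.0318

CI: 0.882 ± 0.0318 = (0.850, 0.914)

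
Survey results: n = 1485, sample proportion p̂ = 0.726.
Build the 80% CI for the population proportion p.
(0.711, 0.741)

Proportion CI:
SE = √(p̂(1-p̂)/n) = √(0.726 · 0.274 / 1485) = 0.01157

z* = 1.282
Margin = z* · SE = 1.282 · 0.01157 = 0.0148

CI: 0.726 ± 0.0148 = (0.711, 0.741)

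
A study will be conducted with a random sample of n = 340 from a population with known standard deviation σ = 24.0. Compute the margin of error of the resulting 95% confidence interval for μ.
Margin of error = 2.55

Margin of error = z* · σ/√n
= 1.960 · 24.0/√340
= 1.960 · 24.0/18.4391
= 2.55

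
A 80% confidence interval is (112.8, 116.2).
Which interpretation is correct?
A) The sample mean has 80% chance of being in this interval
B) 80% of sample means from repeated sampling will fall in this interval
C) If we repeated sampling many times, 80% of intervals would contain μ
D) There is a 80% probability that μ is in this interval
C

A) Wrong — x̄ is observed and sits in the interval by construction.
B) Wrong — coverage applies to intervals containing μ, not to future x̄ values.
C) Correct — this is the frequentist long-run coverage interpretation.
D) Wrong — μ is fixed; the randomness lives in the interval, not in μ.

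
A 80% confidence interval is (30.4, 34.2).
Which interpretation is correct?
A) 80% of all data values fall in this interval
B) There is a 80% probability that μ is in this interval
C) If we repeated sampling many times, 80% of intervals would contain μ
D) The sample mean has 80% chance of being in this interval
C

A) Wrong — a CI is about the parameter μ, not individual data values.
B) Wrong — μ is fixed; the randomness lives in the interval, not in μ.
C) Correct — this is the frequentist long-run coverage interpretation.
D) Wrong — x̄ is observed and sits in the interval by construction.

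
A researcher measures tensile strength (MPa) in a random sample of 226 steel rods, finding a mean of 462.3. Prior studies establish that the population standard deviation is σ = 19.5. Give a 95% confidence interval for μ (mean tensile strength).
(459.76, 464.84)

z-interval (σ known):
z* = 1.960 for 95% confidence

Margin of error = z* · σ/√n = 1.960 · 19.5/√226 = 2.54

CI: (462.3 - 2.54, 462.3 + 2.54) = (459.76, 464.84)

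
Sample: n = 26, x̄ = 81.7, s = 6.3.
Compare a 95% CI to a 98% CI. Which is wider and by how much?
98% CI is wider by 1.05

df = 25
95% CI: t* = 2.060, (79.15, 84.25), width = 2 · t* · s/√n = 5.09
98% CI: t* = 2.485, (78.63, 84.77), width = 2 · t* · s/√n = 6.14

The 98% CI is wider by 6.14 - 5.09 = 1.05.
Higher confidence requires a wider interval.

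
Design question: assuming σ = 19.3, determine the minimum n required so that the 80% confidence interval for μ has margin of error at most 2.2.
n ≥ 127

For margin E ≤ 2.2:
n ≥ (z* · σ / E)²
n ≥ (1.282 · 19.3 / 2.2)²
n ≥ 126.49

Minimum n = 127 (rounding up)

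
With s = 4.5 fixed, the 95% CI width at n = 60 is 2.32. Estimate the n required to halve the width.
n ≈ 240

CI width ∝ 1/√n
To reduce width by factor 2, need √n to grow by 2 → need 2² = 4 times as many samples.

Current: n = 60, width = 2.32
New: n = 240, width ≈ 1.14

Width reduced by factor of 2.32/1.14 = 2.04.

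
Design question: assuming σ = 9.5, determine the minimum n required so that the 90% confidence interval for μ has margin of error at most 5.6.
n ≥ 8

For margin E ≤ 5.6:
n ≥ (z* · σ / E)²
n ≥ (1.645 · 9.5 / 5.6)²
n ≥ 7.79

Minimum n = 8 (rounding up)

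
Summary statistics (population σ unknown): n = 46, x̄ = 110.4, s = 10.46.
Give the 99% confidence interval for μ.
(106.25, 114.55)

t-interval (σ unknown):
df = n - 1 = 45
t* = 2.690 for 99% confidence

Margin of error = t* · s/√n = 2.690 · 10.46/√46 = 4.15

CI: (106.25, 114.55)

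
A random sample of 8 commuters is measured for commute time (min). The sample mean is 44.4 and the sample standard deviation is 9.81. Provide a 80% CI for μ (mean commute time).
(39.49, 49.31)

t-interval (σ unknown):
df = n - 1 = 7
t* = 1.415 for 80% confidence

Margin of error = t* · s/√n = 1.415 · 9.81/√8 = 4.91

CI: (39.49, 49.31)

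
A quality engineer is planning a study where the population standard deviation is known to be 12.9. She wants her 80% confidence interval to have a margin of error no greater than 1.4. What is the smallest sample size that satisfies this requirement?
n ≥ 140

For margin E ≤ 1.4:
n ≥ (z* · σ / E)²
n ≥ (1.282 · 12.9 / 1.4)²
n ≥ 139.54

Minimum n = 140 (rounding up)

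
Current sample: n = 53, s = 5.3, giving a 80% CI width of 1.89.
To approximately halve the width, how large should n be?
n ≈ 212

CI width ∝ 1/√n
To reduce width by factor 2, need √n to grow by 2 → need 2² = 4 times as many samples.

Current: n = 53, width = 1.89
New: n = 212, width ≈ 0.94

Width reduced by factor of 1.89/0.94 = 2.01.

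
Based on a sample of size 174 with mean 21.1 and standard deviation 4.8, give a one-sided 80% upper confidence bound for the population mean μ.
μ ≤ 21.41

Upper bound (one-sided):
t* = 0.844 (one-sided for 80%)
Upper bound = x̄ + t* · s/√n = 21.1 + 0.844 · 4.8/√174 = 21.41

We are 80% confident that μ ≤ 21.41.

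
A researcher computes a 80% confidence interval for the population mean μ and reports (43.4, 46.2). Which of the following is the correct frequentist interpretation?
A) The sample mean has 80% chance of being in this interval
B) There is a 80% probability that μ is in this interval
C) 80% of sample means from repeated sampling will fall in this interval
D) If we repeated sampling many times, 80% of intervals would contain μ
D

A) Wrong — x̄ is observed and sits in the interval by construction.
B) Wrong — μ is fixed; the randomness lives in the interval, not in μ.
C) Wrong — coverage applies to intervals containing μ, not to future x̄ values.
D) Correct — this is the frequentist long-run coverage interpretation.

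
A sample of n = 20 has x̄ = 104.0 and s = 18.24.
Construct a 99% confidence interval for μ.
(92.33, 115.67)

t-interval (σ unknown):
df = n - 1 = 19
t* = 2.861 for 99% confidence

Margin of error = t* · s/√n = 2.861 · 18.24/√20 = 11.67

CI: (92.33, 115.67)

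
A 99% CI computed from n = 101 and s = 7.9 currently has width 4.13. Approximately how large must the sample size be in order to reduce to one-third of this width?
n ≈ 909

CI width ∝ 1/√n
To reduce width by factor 3, need √n to grow by 3 → need 3² = 9 times as many samples.

Current: n = 101, width = 4.13
New: n = 909, width ≈ 1.35

Width reduced by factor of 4.13/1.35 = 3.06.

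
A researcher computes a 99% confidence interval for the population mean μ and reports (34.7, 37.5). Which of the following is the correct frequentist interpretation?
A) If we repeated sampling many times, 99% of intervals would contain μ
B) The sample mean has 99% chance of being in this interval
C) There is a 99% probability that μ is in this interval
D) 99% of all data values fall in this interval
A

A) Correct — this is the frequentist long-run coverage interpretation.
B) Wrong — x̄ is observed and sits in the interval by construction.
C) Wrong — μ is fixed; the randomness lives in the interval, not in μ.
D) Wrong — a CI is about the parameter μ, not individual data values.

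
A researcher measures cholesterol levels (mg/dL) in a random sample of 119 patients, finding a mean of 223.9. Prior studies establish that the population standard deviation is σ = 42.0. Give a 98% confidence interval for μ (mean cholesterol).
(214.94, 232.86)

z-interval (σ known):
z* = 2.326 for 98% confidence

Margin of error = z* · σ/√n = 2.326 · 42.0/√119 = 8.96

CI: (223.9 - 8.96, 223.9 + 8.96) = (214.94, 232.86)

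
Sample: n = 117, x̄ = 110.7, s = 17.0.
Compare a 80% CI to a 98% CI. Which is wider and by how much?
98% CI is wider by 3.37

df = 116
80% CI: t* = 1.289, (108.67, 112.73), width = 2 · t* · s/√n = 4.05
98% CI: t* = 2.359, (106.99, 114.41), width = 2 · t* · s/√n = 7.42

The 98% CI is wider by 7.42 - 4.05 = 3.37.
Higher confidence requires a wider interval.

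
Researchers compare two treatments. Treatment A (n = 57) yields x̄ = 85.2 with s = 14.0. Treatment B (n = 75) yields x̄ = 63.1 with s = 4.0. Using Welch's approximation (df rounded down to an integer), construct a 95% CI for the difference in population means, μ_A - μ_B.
(18.28, 25.92)

Difference: x̄₁ - x̄₂ = 22.10
SE = √(s₁²/n₁ + s₂²/n₂) = √(14.0²/57 + 4.0²/75) = 1.9110
df = 62.98 → 62 (Welch–Satterthwaite, rounded down)
t* = 1.999

CI: 22.10 ± 1.999 · 1.9110 = 22.10 ± 3.82 = (18.28, 25.92)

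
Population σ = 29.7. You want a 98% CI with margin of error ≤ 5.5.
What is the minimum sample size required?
n ≥ 158

For margin E ≤ 5.5:
n ≥ (z* · σ / E)²
n ≥ (2.326 · 29.7 / 5.5)²
n ≥ 157.76

Minimum n = 158 (rounding up)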